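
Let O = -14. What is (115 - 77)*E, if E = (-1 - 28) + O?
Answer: -1634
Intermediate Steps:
E = -43 (E = (-1 - 28) - 14 = -29 - 14 = -43)
(115 - 77)*E = (115 - 77)*(-43) = 38*(-43) = -1634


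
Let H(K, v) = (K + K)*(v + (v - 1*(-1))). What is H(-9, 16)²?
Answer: 352836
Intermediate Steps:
H(K, v) = 2*K*(1 + 2*v) (H(K, v) = (2*K)*(v + (v + 1)) = (2*K)*(v + (1 + v)) = (2*K)*(1 + 2*v) = 2*K*(1 + 2*v))
H(-9, 16)² = (2*(-9)*(1 + 2*16))² = (2*(-9)*(1 + 32))² = (2*(-9)*33)² = (-594)² = 352836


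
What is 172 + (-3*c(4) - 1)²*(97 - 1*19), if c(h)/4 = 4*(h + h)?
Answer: 11561722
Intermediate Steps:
c(h) = 32*h (c(h) = 4*(4*(h + h)) = 4*(4*(2*h)) = 4*(8*h) = 32*h)
172 + (-3*c(4) - 1)²*(97 - 1*19) = 172 + (-96*4 - 1)²*(97 - 1*19) = 172 + (-3*128 - 1)²*(97 - 19) = 172 + (-384 - 1)²*78 = 172 + (-385)²*78 = 172 + 148225*78 = 172 + 11561550 = 11561722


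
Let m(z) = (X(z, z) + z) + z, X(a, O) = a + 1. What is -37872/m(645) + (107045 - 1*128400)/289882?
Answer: -688734649/35075722 ≈ -19.636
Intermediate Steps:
X(a, O) = 1 + a
m(z) = 1 + 3*z (m(z) = ((1 + z) + z) + z = (1 + 2*z) + z = 1 + 3*z)
-37872/m(645) + (107045 - 1*128400)/289882 = -37872/(1 + 3*645) + (107045 - 1*128400)/289882 = -37872/(1 + 1935) + (107045 - 128400)*(1/289882) = -37872/1936 - 21355*1/289882 = -37872*1/1936 - 21355/289882 = -2367/121 - 21355/289882 = -688734649/35075722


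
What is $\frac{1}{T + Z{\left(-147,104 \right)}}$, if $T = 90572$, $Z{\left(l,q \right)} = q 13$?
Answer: $\frac{1}{91924} \approx 1.0879 \cdot 10^{-5}$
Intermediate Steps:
$Z{\left(l,q \right)} = 13 q$
$\frac{1}{T + Z{\left(-147,104 \right)}} = \frac{1}{90572 + 13 \cdot 104} = \frac{1}{90572 + 1352} = \frac{1}{91924}$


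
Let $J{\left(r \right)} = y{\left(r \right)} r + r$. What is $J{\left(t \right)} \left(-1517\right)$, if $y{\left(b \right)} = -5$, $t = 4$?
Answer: $24272$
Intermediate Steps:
$J{\left(r \right)} = - 4 r$ ($J{\left(r \right)} = - 5 r + r = - 4 r$)
$J{\left(t \right)} \left(-1517\right) = \left(-4\right) 4 \left(-1517\right) = \left(-16\right) \left(-1517\right) = 24272$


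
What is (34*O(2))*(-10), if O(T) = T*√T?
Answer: -680*√2 ≈ -961.67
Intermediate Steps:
O(T) = T^(3/2)
(34*O(2))*(-10) = (34*2^(3/2))*(-10) = (34*(2*√2))*(-10) = (68*√2)*(-10) = -680*√2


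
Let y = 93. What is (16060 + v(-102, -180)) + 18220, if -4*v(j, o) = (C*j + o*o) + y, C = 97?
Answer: 114521/4 ≈ 28630.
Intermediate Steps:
v(j, o) = -93/4 - 97*j/4 - o²/4 (v(j, o) = -((97*j + o*o) + 93)/4 = -((97*j + o²) + 93)/4 = -((o² + 97*j) + 93)/4 = -(93 + o² + 97*j)/4 = -93/4 - 97*j/4 - o²/4)
(16060 + v(-102, -180)) + 18220 = (16060 + (-93/4 - 97/4*(-102) - ¼*(-180)²)) + 18220 = (16060 + (-93/4 + 4947/2 - ¼*32400)) + 18220 = (16060 + (-93/4 + 4947/2 - 8100)) + 18220 = (16060 - 22599/4) + 18220 = 41641/4 + 18220 = 114521/4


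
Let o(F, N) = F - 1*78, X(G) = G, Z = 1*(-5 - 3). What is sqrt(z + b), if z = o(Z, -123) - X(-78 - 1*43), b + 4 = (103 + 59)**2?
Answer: 5*sqrt(1051) ≈ 162.10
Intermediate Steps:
Z = -8 (Z = 1*(-8) = -8)
b = 26240 (b = -4 + (103 + 59)**2 = -4 + 162**2 = -4 + 26244 = 26240)
o(F, N) = -78 + F (o(F, N) = F - 78 = -78 + F)
z = 35 (z = (-78 - 8) - (-78 - 1*43) = -86 - (-78 - 43) = -86 - 1*(-121) = -86 + 121 = 35)
sqrt(z + b) = sqrt(35 + 26240) = sqrt(26275) = 5*sqrt(1051)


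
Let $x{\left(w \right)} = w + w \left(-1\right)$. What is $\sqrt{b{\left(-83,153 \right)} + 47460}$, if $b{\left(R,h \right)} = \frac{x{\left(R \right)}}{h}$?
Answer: $2 \sqrt{11865} \approx 217.85$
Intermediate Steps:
$x{\left(w \right)} = 0$ ($x{\left(w \right)} = w - w = 0$)
$b{\left(R,h \right)} = 0$ ($b{\left(R,h \right)} = \frac{0}{h} = 0$)
$\sqrt{b{\left(-83,153 \right)} + 47460} = \sqrt{0 + 47460} = \sqrt{47460} = 2 \sqrt{11865}$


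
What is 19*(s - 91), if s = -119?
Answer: -3990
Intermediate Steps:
19*(s - 91) = 19*(-119 - 91) = 19*(-210) = -3990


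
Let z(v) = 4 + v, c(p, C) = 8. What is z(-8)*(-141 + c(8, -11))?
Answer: 532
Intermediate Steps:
z(-8)*(-141 + c(8, -11)) = (4 - 8)*(-141 + 8) = -4*(-133) = 532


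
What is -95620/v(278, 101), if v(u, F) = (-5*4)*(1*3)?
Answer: 4781/3 ≈ 1593.7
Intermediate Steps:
v(u, F) = -60 (v(u, F) = -20*3 = -60)
-95620/v(278, 101) = -95620/(-60) = -95620*(-1/60) = 4781/3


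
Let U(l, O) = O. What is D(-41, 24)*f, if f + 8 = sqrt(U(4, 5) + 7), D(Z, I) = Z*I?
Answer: 7872 - 1968*sqrt(3) ≈ 4463.3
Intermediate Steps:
D(Z, I) = I*Z
f = -8 + 2*sqrt(3) (f = -8 + sqrt(5 + 7) = -8 + sqrt(12) = -8 + 2*sqrt(3) ≈ -4.5359)
D(-41, 24)*f = (24*(-41))*(-8 + 2*sqrt(3)) = -984*(-8 + 2*sqrt(3)) = 7872 - 1968*sqrt(3)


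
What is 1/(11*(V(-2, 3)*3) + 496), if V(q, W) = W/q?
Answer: 2/893 ≈ 0.0022396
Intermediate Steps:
V(q, W) = W/q
1/(11*(V(-2, 3)*3) + 496) = 1/(11*((3/(-2))*3) + 496) = 1/(11*((3*(-1/2))*3) + 496) = 1/(11*(-3/2*3) + 496) = 1/(11*(-9/2) + 496) = 1/(-99/2 + 496) = 1/(893/2) = 2/893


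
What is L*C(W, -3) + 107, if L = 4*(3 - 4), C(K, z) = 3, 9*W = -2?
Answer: 95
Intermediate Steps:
W = -2/9 (W = (⅑)*(-2) = -2/9 ≈ -0.22222)
L = -4 (L = 4*(-1) = -4)
L*C(W, -3) + 107 = -4*3 + 107 = -12 + 107 = 95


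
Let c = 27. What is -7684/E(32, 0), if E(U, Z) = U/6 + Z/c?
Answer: -5763/4 ≈ -1440.8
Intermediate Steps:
E(U, Z) = U/6 + Z/27
-7684/E(32, 0) = -7684/((⅙)*32 + (1/27)*0) = -7684/(16/3 + 0) = -7684/16/3 = -7684*3/16 = -5763/4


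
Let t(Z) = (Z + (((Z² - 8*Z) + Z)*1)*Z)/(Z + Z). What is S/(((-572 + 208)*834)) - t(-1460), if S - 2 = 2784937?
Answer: -108368503629/101192 ≈ -1.0709e+6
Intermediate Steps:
S = 2784939 (S = 2 + 2784937 = 2784939)
t(Z) = (Z + Z*(Z² - 7*Z))/(2*Z) (t(Z) = (Z + ((Z² - 7*Z)*1)*Z)/((2*Z)) = (Z + (Z² - 7*Z)*Z)*(1/(2*Z)) = (Z + Z*(Z² - 7*Z))*(1/(2*Z)) = (Z + Z*(Z² - 7*Z))/(2*Z))
S/(((-572 + 208)*834)) - t(-1460) = 2784939/(((-572 + 208)*834)) - (½ + (½)*(-1460)² - 7/2*(-1460)) = 2784939/((-364*834)) - (½ + (½)*2131600 + 5110) = 2784939/(-303576) - (½ + 1065800 + 5110) = 2784939*(-1/303576) - 1*2141821/2 = -928313/101192 - 2141821/2 = -108368503629/101192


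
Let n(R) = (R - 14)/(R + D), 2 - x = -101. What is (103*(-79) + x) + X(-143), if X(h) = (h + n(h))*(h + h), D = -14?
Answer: 32578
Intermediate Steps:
x = 103 (x = 2 - 1*(-101) = 2 + 101 = 103)
n(R) = 1 (n(R) = (R - 14)/(R - 14) = (-14 + R)/(-14 + R) = 1)
X(h) = 2*h*(1 + h) (X(h) = (h + 1)*(h + h) = (1 + h)*(2*h) = 2*h*(1 + h))
(103*(-79) + x) + X(-143) = (103*(-79) + 103) + 2*(-143)*(1 - 143) = (-8137 + 103) + 2*(-143)*(-142) = -8034 + 40612 = 32578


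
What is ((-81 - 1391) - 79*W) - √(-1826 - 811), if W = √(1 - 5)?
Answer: -1472 - 158*I - 3*I*√293 ≈ -1472.0 - 209.35*I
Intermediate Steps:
W = 2*I (W = √(-4) = 2*I ≈ 2.0*I)
((-81 - 1391) - 79*W) - √(-1826 - 811) = ((-81 - 1391) - 158*I) - √(-1826 - 811) = (-1472 - 158*I) - √(-2637) = (-1472 - 158*I) - 3*I*√293 = -1472 - 158*I - 3*I*√293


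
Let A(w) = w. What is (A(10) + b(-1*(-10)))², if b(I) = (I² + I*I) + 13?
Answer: 49729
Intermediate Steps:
b(I) = 13 + 2*I² (b(I) = (I² + I²) + 13 = 2*I² + 13 = 13 + 2*I²)
(A(10) + b(-1*(-10)))² = (10 + (13 + 2*(-1*(-10))²))² = (10 + (13 + 2*10²))² = (10 + (13 + 2*100))² = (10 + (13 + 200))² = (10 + 213)² = 223² = 49729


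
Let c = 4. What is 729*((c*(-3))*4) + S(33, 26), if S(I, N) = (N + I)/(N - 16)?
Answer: -349861/10 ≈ -34986.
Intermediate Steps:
S(I, N) = (I + N)/(-16 + N)
729*((c*(-3))*4) + S(33, 26) = 729*((4*(-3))*4) + (33 + 26)/(-16 + 26) = 729*(-12*4) + 59/10 = 729*(-48) + (1/10)*59 = -34992 + 59/10 = -349861/10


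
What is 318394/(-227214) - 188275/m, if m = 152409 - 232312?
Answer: 8669040034/9077540121 ≈ 0.95500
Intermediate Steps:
m = -79903
318394/(-227214) - 188275/m = 318394/(-227214) - 188275/(-79903) = 318394*(-1/227214) - 188275*(-1/79903) = -159197/113607 + 188275/79903 = 8669040034/9077540121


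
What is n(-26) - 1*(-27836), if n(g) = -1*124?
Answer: 27712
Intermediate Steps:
n(g) = -124
n(-26) - 1*(-27836) = -124 - 1*(-27836) = -124 + 27836 = 27712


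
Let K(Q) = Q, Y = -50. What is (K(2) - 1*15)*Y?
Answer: 650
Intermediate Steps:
(K(2) - 1*15)*Y = (2 - 1*15)*(-50) = (2 - 15)*(-50) = -13*(-50) = 650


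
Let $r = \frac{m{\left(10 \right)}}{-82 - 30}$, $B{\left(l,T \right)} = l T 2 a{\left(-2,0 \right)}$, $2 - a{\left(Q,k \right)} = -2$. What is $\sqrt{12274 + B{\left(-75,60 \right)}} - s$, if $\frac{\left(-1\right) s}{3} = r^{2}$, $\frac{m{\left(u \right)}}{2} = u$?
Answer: $\frac{75}{784} + i \sqrt{23726} \approx 0.095663 + 154.03 i$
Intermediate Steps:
$a{\left(Q,k \right)} = 4$ ($a{\left(Q,k \right)} = 2 - -2 = 2 + 2 = 4$)
$m{\left(u \right)} = 2 u$
$B{\left(l,T \right)} = 8 T l$ ($B{\left(l,T \right)} = l T 2 \cdot 4 = T l 2 \cdot 4 = 2 T l 4 = 8 T l$)
$r = - \frac{5}{28}$ ($r = \frac{2 \cdot 10}{-82 - 30} = \frac{20}{-112} = 20 \left(- \frac{1}{112}\right) = - \frac{5}{28} \approx -0.17857$)
$s = - \frac{75}{784}$ ($s = - 3 \left(- \frac{5}{28}\right)^{2} = \left(-3\right) \frac{25}{784} = - \frac{75}{784} \approx -0.095663$)
$\sqrt{12274 + B{\left(-75,60 \right)}} - s = \sqrt{12274 + 8 \cdot 60 \left(-75\right)} - - \frac{75}{784} = \sqrt{12274 - 36000} + \frac{75}{784} = \sqrt{-23726} + \frac{75}{784} = i \sqrt{23726} + \frac{75}{784} = \frac{75}{784} + i \sqrt{23726}$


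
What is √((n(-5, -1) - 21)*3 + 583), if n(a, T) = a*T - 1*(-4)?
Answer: √547 ≈ 23.388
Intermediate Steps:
n(a, T) = 4 + T*a (n(a, T) = T*a + 4 = 4 + T*a)
√((n(-5, -1) - 21)*3 + 583) = √(((4 - 1*(-5)) - 21)*3 + 583) = √(((4 + 5) - 21)*3 + 583) = √((9 - 21)*3 + 583) = √(-12*3 + 583) = √(-36 + 583) = √547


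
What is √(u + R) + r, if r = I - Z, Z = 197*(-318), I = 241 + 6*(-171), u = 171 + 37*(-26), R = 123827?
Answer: 61861 + 2*√30759 ≈ 62212.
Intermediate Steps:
u = -791 (u = 171 - 962 = -791)
I = -785 (I = 241 - 1026 = -785)
Z = -62646
r = 61861 (r = -785 - 1*(-62646) = -785 + 62646 = 61861)
√(u + R) + r = √(-791 + 123827) + 61861 = √123036 + 61861 = 2*√30759 + 61861 = 61861 + 2*√30759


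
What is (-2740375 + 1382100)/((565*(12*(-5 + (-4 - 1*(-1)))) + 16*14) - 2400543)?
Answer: 1358275/2454559 ≈ 0.55337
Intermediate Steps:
(-2740375 + 1382100)/((565*(12*(-5 + (-4 - 1*(-1)))) + 16*14) - 2400543) = -1358275/((565*(12*(-5 + (-4 + 1))) + 224) - 2400543) = -1358275/((565*(12*(-5 - 3)) + 224) - 2400543) = -1358275/((565*(12*(-8)) + 224) - 2400543) = -1358275/((565*(-96) + 224) - 2400543) = -1358275/((-54240 + 224) - 2400543) = -1358275/(-54016 - 2400543) = -1358275/(-2454559) = -1358275*(-1/2454559) = 1358275/2454559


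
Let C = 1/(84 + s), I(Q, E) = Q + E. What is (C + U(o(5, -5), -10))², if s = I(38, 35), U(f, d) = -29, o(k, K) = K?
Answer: 20720704/24649 ≈ 840.63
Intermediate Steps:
I(Q, E) = E + Q
s = 73 (s = 35 + 38 = 73)
C = 1/157 (C = 1/(84 + 73) = 1/157 ≈ 0.0063694)
(C + U(o(5, -5), -10))² = (1/157 - 29)² = (-4552/157)² = 20720704/24649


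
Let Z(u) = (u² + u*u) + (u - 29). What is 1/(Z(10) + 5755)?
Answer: 1/5936 ≈ 0.00016846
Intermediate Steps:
Z(u) = -29 + u + 2*u² (Z(u) = (u² + u²) + (-29 + u) = 2*u² + (-29 + u) = -29 + u + 2*u²)
1/(Z(10) + 5755) = 1/((-29 + 10 + 2*10²) + 5755) = 1/((-29 + 10 + 2*100) + 5755) = 1/((-29 + 10 + 200) + 5755) = 1/(181 + 5755) = 1/5936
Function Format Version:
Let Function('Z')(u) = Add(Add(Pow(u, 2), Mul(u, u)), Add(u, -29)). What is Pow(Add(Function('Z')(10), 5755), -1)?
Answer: Rational(1, 5936) ≈ 0.00016846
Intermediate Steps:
Function('Z')(u) = Add(-29, u, Mul(2, Pow(u, 2))) (Function('Z')(u) = Add(Add(Pow(u, 2), Pow(u, 2)), Add(-29, u)) = Add(Mul(2, Pow(u, 2)), Add(-29, u)) = Add(-29, u, Mul(2, Pow(u, 2))))
Pow(Add(Function('Z')(10), 5755), -1) = Pow(Add(Add(-29, 10, Mul(2, Pow(10, 2))), 5755), -1) = Pow(Add(Add(-29, 10, Mul(2, 100)), 5755), -1) = Pow(Add(Add(-29, 10, 200), 5755), -1) = Pow(Add(181, 5755), -1) = Pow(5936, -1) = Rational(1, 5936)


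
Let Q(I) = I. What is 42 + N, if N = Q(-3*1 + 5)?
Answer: 44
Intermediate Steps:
N = 2 (N = -3*1 + 5 = -3 + 5 = 2)
42 + N = 42 + 2 = 44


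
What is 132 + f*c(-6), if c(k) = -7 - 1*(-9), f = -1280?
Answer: -2428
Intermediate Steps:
c(k) = 2 (c(k) = -7 + 9 = 2)
132 + f*c(-6) = 132 - 1280*2 = 132 - 2560 = -2428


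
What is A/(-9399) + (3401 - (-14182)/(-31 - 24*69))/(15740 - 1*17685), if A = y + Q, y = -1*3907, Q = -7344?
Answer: -2000758/3656211 ≈ -0.54722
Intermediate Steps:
y = -3907
A = -11251 (A = -3907 - 7344 = -11251)
A/(-9399) + (3401 - (-14182)/(-31 - 24*69))/(15740 - 1*17685) = -11251/(-9399) + (3401 - (-14182)/(-31 - 24*69))/(15740 - 1*17685) = -11251*(-1/9399) + (3401 - (-14182)/(-31 - 1656))/(15740 - 17685) = 11251/9399 + (3401 - (-14182)/(-1687))/(-1945) = 11251/9399 + (3401 - (-14182)*(-1)/1687)*(-1/1945) = 11251/9399 + (3401 - 1*2026/241)*(-1/1945) = 11251/9399 + (3401 - 2026/241)*(-1/1945) = 11251/9399 + (817615/241)*(-1/1945) = 11251/9399 - 163523/93749 = -2000758/3656211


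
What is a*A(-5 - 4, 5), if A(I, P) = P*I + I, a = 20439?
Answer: -1103706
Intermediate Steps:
A(I, P) = I + I*P (A(I, P) = I*P + I = I + I*P)
a*A(-5 - 4, 5) = 20439*((-5 - 4)*(1 + 5)) = 20439*(-9*6) = 20439*(-54) = -1103706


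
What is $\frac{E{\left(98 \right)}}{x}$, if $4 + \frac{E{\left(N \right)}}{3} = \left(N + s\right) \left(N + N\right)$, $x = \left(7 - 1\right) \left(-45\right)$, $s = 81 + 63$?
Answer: $- \frac{23714}{45} \approx -526.98$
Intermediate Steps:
$s = 144$
$x = -270$ ($x = 6 \left(-45\right) = -270$)
$E{\left(N \right)} = -12 + 6 N \left(144 + N\right)$ ($E{\left(N \right)} = -12 + 3 \left(N + 144\right) \left(N + N\right) = -12 + 3 \left(144 + N\right) 2 N = -12 + 3 \cdot 2 N \left(144 + N\right) = -12 + 6 N \left(144 + N\right)$)
$\frac{E{\left(98 \right)}}{x} = \frac{-12 + 6 \cdot 98^{2} + 864 \cdot 98}{-270} = \left(-12 + 6 \cdot 9604 + 84672\right) \left(- \frac{1}{270}\right) = \left(-12 + 57624 + 84672\right) \left(- \frac{1}{270}\right) = 142284 \left(- \frac{1}{270}\right) = - \frac{23714}{45}$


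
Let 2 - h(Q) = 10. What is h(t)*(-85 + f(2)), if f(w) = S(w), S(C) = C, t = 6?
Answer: 664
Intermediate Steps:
h(Q) = -8 (h(Q) = 2 - 1*10 = 2 - 10 = -8)
f(w) = w
h(t)*(-85 + f(2)) = -8*(-85 + 2) = -8*(-83) = 664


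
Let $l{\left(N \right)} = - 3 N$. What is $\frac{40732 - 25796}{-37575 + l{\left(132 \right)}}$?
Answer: $- \frac{14936}{37971} \approx -0.39335$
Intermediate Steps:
$\frac{40732 - 25796}{-37575 + l{\left(132 \right)}} = \frac{40732 - 25796}{-37575 - 396} = \frac{14936}{-37575 - 396} = \frac{14936}{-37971} = 14936 \left(- \frac{1}{37971}\right) = - \frac{14936}{37971}$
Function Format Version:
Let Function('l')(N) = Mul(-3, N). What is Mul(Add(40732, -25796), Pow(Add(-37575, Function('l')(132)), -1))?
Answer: Rational(-14936, 37971) ≈ -0.39335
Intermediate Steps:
Mul(Add(40732, -25796), Pow(Add(-37575, Function('l')(132)), -1)) = Mul(Add(40732, -25796), Pow(Add(-37575, Mul(-3, 132)), -1)) = Mul(14936, Pow(Add(-37575, -396), -1)) = Mul(14936, Pow(-37971, -1)) = Mul(14936, Rational(-1, 37971)) = Rational(-14936, 37971)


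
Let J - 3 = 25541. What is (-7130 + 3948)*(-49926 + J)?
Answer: 77583524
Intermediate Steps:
J = 25544 (J = 3 + 25541 = 25544)
(-7130 + 3948)*(-49926 + J) = (-7130 + 3948)*(-49926 + 25544) = -3182*(-24382) = 77583524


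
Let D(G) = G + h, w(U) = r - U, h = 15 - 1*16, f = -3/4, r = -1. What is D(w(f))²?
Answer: 25/16 ≈ 1.5625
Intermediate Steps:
f = -¾ (f = -3*¼ = -¾ ≈ -0.75000)
h = -1 (h = 15 - 16 = -1)
w(U) = -1 - U
D(G) = -1 + G (D(G) = G - 1 = -1 + G)
D(w(f))² = (-1 + (-1 - 1*(-¾)))² = (-1 + (-1 + ¾))² = (-1 - ¼)² = (-5/4)² = 25/16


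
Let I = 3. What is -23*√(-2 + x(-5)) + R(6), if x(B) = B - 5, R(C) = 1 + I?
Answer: 4 - 46*I*√3 ≈ 4.0 - 79.674*I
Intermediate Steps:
R(C) = 4 (R(C) = 1 + 3 = 4)
x(B) = -5 + B
-23*√(-2 + x(-5)) + R(6) = -23*√(-2 + (-5 - 5)) + 4 = -23*√(-2 - 10) + 4 = -46*I*√3 + 4 = 4 - 46*I*√3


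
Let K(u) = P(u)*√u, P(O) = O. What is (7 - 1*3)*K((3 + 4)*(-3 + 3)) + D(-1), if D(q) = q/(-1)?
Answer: 1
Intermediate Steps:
D(q) = -q (D(q) = q*(-1) = -q)
K(u) = u^(3/2) (K(u) = u*√u = u^(3/2))
(7 - 1*3)*K((3 + 4)*(-3 + 3)) + D(-1) = (7 - 1*3)*((3 + 4)*(-3 + 3))^(3/2) - 1*(-1) = (7 - 3)*(7*0)^(3/2) + 1 = 4*0^(3/2) + 1 = 4*0 + 1 = 0 + 1 = 1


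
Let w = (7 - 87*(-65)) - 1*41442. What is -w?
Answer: 35780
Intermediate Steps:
w = -35780 (w = (7 + 5655) - 41442 = 5662 - 41442 = -35780)
-w = -1*(-35780) = 35780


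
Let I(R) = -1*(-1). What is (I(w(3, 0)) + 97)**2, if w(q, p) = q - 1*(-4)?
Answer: 9604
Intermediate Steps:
w(q, p) = 4 + q (w(q, p) = q + 4 = 4 + q)
I(R) = 1
(I(w(3, 0)) + 97)**2 = (1 + 97)**2 = 98**2 = 9604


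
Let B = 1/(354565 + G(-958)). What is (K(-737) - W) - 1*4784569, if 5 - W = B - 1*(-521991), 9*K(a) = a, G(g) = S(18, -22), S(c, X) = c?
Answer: -13603216538663/3191247 ≈ -4.2627e+6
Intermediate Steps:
G(g) = 18
B = 1/354583 (B = 1/(354565 + 18) = 1/354583 ≈ 2.8202e-6)
K(a) = a/9
W = -185087361839/354583 (W = 5 - (1/354583 - 1*(-521991)) = 5 - (1/354583 + 521991) = 5 - 1*185089134754/354583 = 5 - 185089134754/354583 = -185087361839/354583 ≈ -5.2199e+5)
(K(-737) - W) - 1*4784569 = ((⅑)*(-737) - 1*(-185087361839/354583)) - 1*4784569 = (-737/9 + 185087361839/354583) - 4784569 = 1665524928880/3191247 - 4784569 = -13603216538663/3191247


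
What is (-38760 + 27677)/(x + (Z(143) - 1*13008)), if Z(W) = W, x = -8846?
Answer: 11083/21711 ≈ 0.51048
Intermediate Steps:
(-38760 + 27677)/(x + (Z(143) - 1*13008)) = (-38760 + 27677)/(-8846 + (143 - 1*13008)) = -11083/(-8846 + (143 - 13008)) = -11083/(-8846 - 12865) = -11083/(-21711) = -11083*(-1/21711) = 11083/21711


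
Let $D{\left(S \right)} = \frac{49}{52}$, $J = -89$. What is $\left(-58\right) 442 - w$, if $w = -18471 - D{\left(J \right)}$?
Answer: $- \frac{372531}{52} \approx -7164.1$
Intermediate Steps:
$D{\left(S \right)} = \frac{49}{52}$ ($D{\left(S \right)} = 49 \cdot \frac{1}{52} = \frac{49}{52}$)
$w = - \frac{960541}{52}$ ($w = -18471 - \frac{49}{52} = - \frac{960541}{52} \approx -18472.0$)
$\left(-58\right) 442 - w = \left(-58\right) 442 - - \frac{960541}{52} = -25636 + \frac{960541}{52} = - \frac{372531}{52}$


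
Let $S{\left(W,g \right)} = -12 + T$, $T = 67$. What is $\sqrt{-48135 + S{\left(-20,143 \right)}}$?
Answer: $4 i \sqrt{3005} \approx 219.27 i$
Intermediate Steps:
$S{\left(W,g \right)} = 55$ ($S{\left(W,g \right)} = -12 + 67 = 55$)
$\sqrt{-48135 + S{\left(-20,143 \right)}} = \sqrt{-48135 + 55} = \sqrt{-48080} = 4 i \sqrt{3005}$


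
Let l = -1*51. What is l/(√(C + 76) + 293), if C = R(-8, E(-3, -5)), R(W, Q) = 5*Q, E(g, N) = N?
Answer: -14943/85798 + 51*√51/85798 ≈ -0.16992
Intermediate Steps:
C = -25 (C = 5*(-5) = -25)
l = -51
l/(√(C + 76) + 293) = -51/(√(-25 + 76) + 293) = -51/(√51 + 293) = -51/(293 + √51)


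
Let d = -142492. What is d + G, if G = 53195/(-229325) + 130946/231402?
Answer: -756150032025374/5306626365 ≈ -1.4249e+5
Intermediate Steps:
G = 1771976206/5306626365 (G = 53195*(-1/229325) + 130946*(1/231402) = -10639/45865 + 65473/115701 = 1771976206/5306626365 ≈ 0.33392)
d + G = -142492 + 1771976206/5306626365 = -756150032025374/5306626365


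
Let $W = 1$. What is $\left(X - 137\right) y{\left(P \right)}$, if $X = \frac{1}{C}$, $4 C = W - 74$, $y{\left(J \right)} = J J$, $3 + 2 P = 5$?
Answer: $- \frac{10005}{73} \approx -137.05$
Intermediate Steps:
$P = 1$ ($P = - \frac{3}{2} + \frac{1}{2} \cdot 5 = - \frac{3}{2} + \frac{5}{2} = 1$)
$y{\left(J \right)} = J^{2}$
$C = - \frac{73}{4}$ ($C = \frac{1 - 74}{4} = \frac{1}{4} \left(-73\right) = - \frac{73}{4} \approx -18.25$)
$X = - \frac{4}{73}$ ($X = \frac{1}{- \frac{73}{4}} = - \frac{4}{73} \approx -0.054795$)
$\left(X - 137\right) y{\left(P \right)} = \left(- \frac{4}{73} - 137\right) 1^{2} = \left(- \frac{10005}{73}\right) 1 = - \frac{10005}{73}$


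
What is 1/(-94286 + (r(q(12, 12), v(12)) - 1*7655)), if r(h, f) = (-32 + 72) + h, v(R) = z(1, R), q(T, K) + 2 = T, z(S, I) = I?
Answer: -1/101891 ≈ -9.8144e-6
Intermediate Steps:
q(T, K) = -2 + T
v(R) = R
r(h, f) = 40 + h
1/(-94286 + (r(q(12, 12), v(12)) - 1*7655)) = 1/(-94286 + ((40 + (-2 + 12)) - 1*7655)) = 1/(-94286 + ((40 + 10) - 7655)) = 1/(-94286 + (50 - 7655)) = 1/(-94286 - 7605) = 1/(-101891) = -1/101891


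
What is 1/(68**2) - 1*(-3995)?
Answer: 18472881/4624 ≈ 3995.0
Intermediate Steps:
1/(68**2) - 1*(-3995) = 1/4624 + 3995 = 18472881/4624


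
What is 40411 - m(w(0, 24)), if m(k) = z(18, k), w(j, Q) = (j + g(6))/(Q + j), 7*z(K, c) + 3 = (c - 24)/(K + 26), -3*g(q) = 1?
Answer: 896165569/22176 ≈ 40412.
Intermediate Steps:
g(q) = -1/3 (g(q) = -1/3*1 = -1/3)
z(K, c) = -3/7 + (-24 + c)/(7*(26 + K)) (z(K, c) = -3/7 + ((c - 24)/(K + 26))/7 = -3/7 + ((-24 + c)/(26 + K))/7 = -3/7 + (-24 + c)/(7*(26 + K)))
w(j, Q) = (-1/3 + j)/(Q + j) (w(j, Q) = (j - 1/3)/(Q + j) = (-1/3 + j)/(Q + j))
m(k) = -39/77 + k/308 (m(k) = (-102 + k - 3*18)/(7*(26 + 18)) = (1/7)*(-102 + k - 54)/44 = (1/7)*(1/44)*(-156 + k) = -39/77 + k/308)
40411 - m(w(0, 24)) = 40411 - (-39/77 + ((-1/3 + 0)/(24 + 0))/308) = 40411 - (-39/77 + (-1/3/24)/308) = 40411 - (-39/77 + ((1/24)*(-1/3))/308) = 40411 - (-39/77 + (1/308)*(-1/72)) = 40411 - (-39/77 - 1/22176) = 40411 - 1*(-11233/22176) = 40411 + 11233/22176 = 896165569/22176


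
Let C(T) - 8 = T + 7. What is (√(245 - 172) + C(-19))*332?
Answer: -1328 + 332*√73 ≈ 1508.6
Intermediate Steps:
C(T) = 15 + T (C(T) = 8 + (T + 7) = 8 + (7 + T) = 15 + T)
(√(245 - 172) + C(-19))*332 = (√(245 - 172) + (15 - 19))*332 = (√73 - 4)*332 = (-4 + √73)*332 = -1328 + 332*√73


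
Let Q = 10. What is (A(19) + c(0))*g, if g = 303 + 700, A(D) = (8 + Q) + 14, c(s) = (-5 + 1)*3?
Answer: 20060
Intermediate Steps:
c(s) = -12 (c(s) = -4*3 = -12)
A(D) = 32 (A(D) = (8 + 10) + 14 = 18 + 14 = 32)
g = 1003
(A(19) + c(0))*g = (32 - 12)*1003 = 20*1003 = 20060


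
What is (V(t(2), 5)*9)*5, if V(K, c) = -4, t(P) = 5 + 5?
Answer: -180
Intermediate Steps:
t(P) = 10
(V(t(2), 5)*9)*5 = -4*9*5 = -36*5 = -180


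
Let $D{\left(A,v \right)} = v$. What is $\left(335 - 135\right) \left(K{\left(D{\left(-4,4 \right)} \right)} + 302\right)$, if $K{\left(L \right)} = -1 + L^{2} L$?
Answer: $73000$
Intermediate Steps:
$K{\left(L \right)} = -1 + L^{3}$
$\left(335 - 135\right) \left(K{\left(D{\left(-4,4 \right)} \right)} + 302\right) = \left(335 - 135\right) \left(\left(-1 + 4^{3}\right) + 302\right) = 200 \left(\left(-1 + 64\right) + 302\right) = 200 \left(63 + 302\right) = 200 \cdot 365 = 73000$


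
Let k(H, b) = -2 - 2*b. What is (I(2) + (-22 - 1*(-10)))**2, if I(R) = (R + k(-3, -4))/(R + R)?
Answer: 100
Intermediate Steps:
I(R) = (6 + R)/(2*R) (I(R) = (R + (-2 - 2*(-4)))/(R + R) = (R + (-2 + 8))/((2*R)) = (R + 6)*(1/(2*R)) = (6 + R)*(1/(2*R)) = (6 + R)/(2*R))
(I(2) + (-22 - 1*(-10)))**2 = ((1/2)*(6 + 2)/2 + (-22 - 1*(-10)))**2 = ((1/2)*(1/2)*8 + (-22 + 10))**2 = (2 - 12)**2 = (-10)**2 = 100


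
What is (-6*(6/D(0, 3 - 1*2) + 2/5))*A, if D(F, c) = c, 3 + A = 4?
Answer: -192/5 ≈ -38.400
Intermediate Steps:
A = 1 (A = -3 + 4 = 1)
(-6*(6/D(0, 3 - 1*2) + 2/5))*A = -6*(6/(3 - 1*2) + 2/5)*1 = -6*(6/(3 - 2) + 2*(1/5))*1 = -6*(6/1 + 2/5)*1 = -6*(6*1 + 2/5)*1 = -6*(6 + 2/5)*1 = -6*32/5*1 = -192/5*1 = -192/5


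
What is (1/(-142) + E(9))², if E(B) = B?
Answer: 1630729/20164 ≈ 80.873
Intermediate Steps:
(1/(-142) + E(9))² = (1/(-142) + 9)² = (-1/142 + 9)² = (1277/142)² = 1630729/20164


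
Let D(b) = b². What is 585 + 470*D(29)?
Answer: 395855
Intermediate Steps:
585 + 470*D(29) = 585 + 470*29² = 585 + 470*841 = 585 + 395270 = 395855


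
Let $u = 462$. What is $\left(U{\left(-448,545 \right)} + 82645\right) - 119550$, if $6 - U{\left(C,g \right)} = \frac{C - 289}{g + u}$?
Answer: $- \frac{37156556}{1007} \approx -36898.0$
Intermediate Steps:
$U{\left(C,g \right)} = 6 - \frac{-289 + C}{462 + g}$ ($U{\left(C,g \right)} = 6 - \frac{C - 289}{g + 462} = 6 - \frac{C - 289}{462 + g} = 6 - \frac{-289 + C}{462 + g}$)
$\left(U{\left(-448,545 \right)} + 82645\right) - 119550 = \left(\frac{3061 - -448 + 6 \cdot 545}{462 + 545} + 82645\right) - 119550 = \left(\frac{3061 + 448 + 3270}{1007} + 82645\right) - 119550 = \left(\frac{1}{1007} \cdot 6779 + 82645\right) - 119550 = \left(\frac{6779}{1007} + 82645\right) - 119550 = \frac{83230294}{1007} - 119550 = - \frac{37156556}{1007}$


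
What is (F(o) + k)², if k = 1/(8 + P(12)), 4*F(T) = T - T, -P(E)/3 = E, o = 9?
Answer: 1/784 ≈ 0.0012755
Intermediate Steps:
P(E) = -3*E
F(T) = 0 (F(T) = (T - T)/4 = (¼)*0 = 0)
k = -1/28 (k = 1/(8 - 3*12) = 1/(8 - 36) = 1/(-28) = -1/28 ≈ -0.035714)
(F(o) + k)² = (0 - 1/28)² = (-1/28)² = 1/784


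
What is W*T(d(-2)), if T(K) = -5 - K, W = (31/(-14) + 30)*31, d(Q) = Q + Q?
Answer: -12059/14 ≈ -861.36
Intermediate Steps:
d(Q) = 2*Q
W = 12059/14 (W = (31*(-1/14) + 30)*31 = (-31/14 + 30)*31 = (389/14)*31 = 12059/14 ≈ 861.36)
W*T(d(-2)) = 12059*(-5 - 2*(-2))/14 = 12059*(-5 - 1*(-4))/14 = 12059*(-5 + 4)/14 = (12059/14)*(-1) = -12059/14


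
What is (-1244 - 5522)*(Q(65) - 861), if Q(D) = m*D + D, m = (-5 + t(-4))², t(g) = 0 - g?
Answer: 4945946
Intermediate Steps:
t(g) = -g
m = 1 (m = (-5 - 1*(-4))² = (-5 + 4)² = (-1)² = 1)
Q(D) = 2*D (Q(D) = 1*D + D = D + D = 2*D)
(-1244 - 5522)*(Q(65) - 861) = (-1244 - 5522)*(2*65 - 861) = -6766*(130 - 861) = -6766*(-731) = 4945946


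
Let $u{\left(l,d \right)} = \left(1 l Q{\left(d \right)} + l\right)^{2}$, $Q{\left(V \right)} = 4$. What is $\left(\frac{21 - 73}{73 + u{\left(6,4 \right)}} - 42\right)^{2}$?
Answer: $\frac{1674282724}{946729} \approx 1768.5$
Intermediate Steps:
$u{\left(l,d \right)} = 25 l^{2}$ ($u{\left(l,d \right)} = \left(1 l 4 + l\right)^{2} = \left(l 4 + l\right)^{2} = \left(4 l + l\right)^{2} = \left(5 l\right)^{2} = 25 l^{2}$)
$\left(\frac{21 - 73}{73 + u{\left(6,4 \right)}} - 42\right)^{2} = \left(\frac{21 - 73}{73 + 25 \cdot 6^{2}} - 42\right)^{2} = \left(- \frac{52}{73 + 25 \cdot 36} - 42\right)^{2} = \left(- \frac{52}{73 + 900} - 42\right)^{2} = \left(- \frac{52}{973} - 42\right)^{2} = \left(- \frac{40918}{973}\right)^{2} = \frac{1674282724}{946729}$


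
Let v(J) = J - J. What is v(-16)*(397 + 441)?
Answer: 0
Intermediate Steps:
v(J) = 0
v(-16)*(397 + 441) = 0*(397 + 441) = 0*838 = 0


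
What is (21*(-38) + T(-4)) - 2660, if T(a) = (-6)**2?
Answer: -3422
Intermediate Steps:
T(a) = 36
(21*(-38) + T(-4)) - 2660 = (21*(-38) + 36) - 2660 = (-798 + 36) - 2660 = -762 - 2660 = -3422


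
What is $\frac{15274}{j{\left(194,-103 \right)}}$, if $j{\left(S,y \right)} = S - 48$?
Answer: $\frac{7637}{73} \approx 104.62$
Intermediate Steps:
$j{\left(S,y \right)} = -48 + S$ ($j{\left(S,y \right)} = S - 48 = -48 + S$)
$\frac{15274}{j{\left(194,-103 \right)}} = \frac{15274}{-48 + 194} = \frac{15274}{146} = 15274 \cdot \frac{1}{146} = \frac{7637}{73}$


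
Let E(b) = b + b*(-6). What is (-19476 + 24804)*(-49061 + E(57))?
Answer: -262915488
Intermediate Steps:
E(b) = -5*b (E(b) = b - 6*b = -5*b)
(-19476 + 24804)*(-49061 + E(57)) = (-19476 + 24804)*(-49061 - 5*57) = 5328*(-49061 - 285) = 5328*(-49346) = -262915488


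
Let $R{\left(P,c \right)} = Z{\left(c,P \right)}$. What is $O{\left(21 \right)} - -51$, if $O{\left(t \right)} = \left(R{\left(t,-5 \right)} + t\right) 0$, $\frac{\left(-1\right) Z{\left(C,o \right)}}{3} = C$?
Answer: $51$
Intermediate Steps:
$Z{\left(C,o \right)} = - 3 C$
$R{\left(P,c \right)} = - 3 c$
$O{\left(t \right)} = 0$ ($O{\left(t \right)} = \left(\left(-3\right) \left(-5\right) + t\right) 0 = \left(15 + t\right) 0 = 0$)
$O{\left(21 \right)} - -51 = 0 - -51 = 0 + 51 = 51$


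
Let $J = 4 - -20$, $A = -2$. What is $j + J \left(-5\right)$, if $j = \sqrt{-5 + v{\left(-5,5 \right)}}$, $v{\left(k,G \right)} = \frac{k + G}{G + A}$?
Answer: $-120 + i \sqrt{5} \approx -120.0 + 2.2361 i$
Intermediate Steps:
$v{\left(k,G \right)} = \frac{G + k}{-2 + G}$ ($v{\left(k,G \right)} = \frac{k + G}{G - 2} = \frac{G + k}{-2 + G}$)
$j = i \sqrt{5}$ ($j = \sqrt{-5 + \frac{5 - 5}{-2 + 5}} = \sqrt{-5 + \frac{1}{3} \cdot 0} = \sqrt{-5 + 0} = \sqrt{-5} = i \sqrt{5} \approx 2.2361 i$)
$J = 24$ ($J = 4 + 20 = 24$)
$j + J \left(-5\right) = i \sqrt{5} + 24 \left(-5\right) = i \sqrt{5} - 120 = -120 + i \sqrt{5}$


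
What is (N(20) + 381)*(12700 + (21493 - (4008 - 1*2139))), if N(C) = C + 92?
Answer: 15935732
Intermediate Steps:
N(C) = 92 + C
(N(20) + 381)*(12700 + (21493 - (4008 - 1*2139))) = ((92 + 20) + 381)*(12700 + (21493 - (4008 - 1*2139))) = (112 + 381)*(12700 + (21493 - (4008 - 2139))) = 493*(12700 + (21493 - 1*1869)) = 493*(12700 + (21493 - 1869)) = 493*(12700 + 19624) = 493*32324 = 15935732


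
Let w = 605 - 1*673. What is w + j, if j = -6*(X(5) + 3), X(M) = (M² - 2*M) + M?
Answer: -206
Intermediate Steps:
X(M) = M² - M
w = -68 (w = 605 - 673 = -68)
j = -138 (j = -6*(5*(-1 + 5) + 3) = -6*(5*4 + 3) = -6*(20 + 3) = -6*23 = -138)
w + j = -68 - 138 = -206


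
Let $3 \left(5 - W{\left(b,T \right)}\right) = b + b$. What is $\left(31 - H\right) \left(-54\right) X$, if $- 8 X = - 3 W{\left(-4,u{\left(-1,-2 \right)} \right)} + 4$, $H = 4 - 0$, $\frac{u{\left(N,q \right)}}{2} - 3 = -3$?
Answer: $- \frac{13851}{4} \approx -3462.8$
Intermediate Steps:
$u{\left(N,q \right)} = 0$ ($u{\left(N,q \right)} = 6 + 2 \left(-3\right) = 6 - 6 = 0$)
$H = 4$ ($H = 4 + 0 = 4$)
$W{\left(b,T \right)} = 5 - \frac{2 b}{3}$ ($W{\left(b,T \right)} = 5 - \frac{b + b}{3} = 5 - \frac{2 b}{3}$)
$X = \frac{19}{8}$ ($X = - \frac{- 3 \left(5 - - \frac{8}{3}\right) + 4}{8} = - \frac{- 3 \left(5 + \frac{8}{3}\right) + 4}{8} = - \frac{\left(-3\right) \frac{23}{3} + 4}{8} = - \frac{-23 + 4}{8} = \left(- \frac{1}{8}\right) \left(-19\right) = \frac{19}{8} \approx 2.375$)
$\left(31 - H\right) \left(-54\right) X = \left(31 - 4\right) \left(-54\right) \frac{19}{8} = 27 \left(-54\right) \frac{19}{8} = \left(-1458\right) \frac{19}{8} = - \frac{13851}{4}$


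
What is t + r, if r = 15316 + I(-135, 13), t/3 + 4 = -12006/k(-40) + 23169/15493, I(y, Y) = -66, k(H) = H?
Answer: 5002050257/309860 ≈ 16143.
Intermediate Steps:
t = 276685257/309860 (t = -12 + 3*(-12006/(-40) + 23169/15493) = -12 + 3*(-12006*(-1/40) + 23169*(1/15493)) = -12 + 3*(6003/20 + 23169/15493) = -12 + 3*(93467859/309860) = -12 + 280403577/309860 = 276685257/309860 ≈ 892.94)
r = 15250 (r = 15316 - 66 = 15250)
t + r = 276685257/309860 + 15250 = 5002050257/309860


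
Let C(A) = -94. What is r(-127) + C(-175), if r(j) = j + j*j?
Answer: 15908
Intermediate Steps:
r(j) = j + j**2
r(-127) + C(-175) = -127*(1 - 127) - 94 = -127*(-126) - 94 = 16002 - 94 = 15908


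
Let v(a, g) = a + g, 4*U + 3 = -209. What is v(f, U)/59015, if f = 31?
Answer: -2/5365 ≈ -0.00037279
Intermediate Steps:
U = -53 (U = -¾ + (¼)*(-209) = -¾ - 209/4 = -53)
v(f, U)/59015 = (31 - 53)/59015 = -22*1/59015 = -2/5365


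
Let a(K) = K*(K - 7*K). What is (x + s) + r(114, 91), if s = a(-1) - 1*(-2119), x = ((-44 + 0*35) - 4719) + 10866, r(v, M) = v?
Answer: 8330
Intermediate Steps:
x = 6103 (x = ((-44 + 0) - 4719) + 10866 = (-44 - 4719) + 10866 = -4763 + 10866 = 6103)
a(K) = -6*K² (a(K) = K*(-6*K) = -6*K²)
s = 2113 (s = -6*(-1)² - 1*(-2119) = -6*1 + 2119 = -6 + 2119 = 2113)
(x + s) + r(114, 91) = (6103 + 2113) + 114 = 8216 + 114 = 8330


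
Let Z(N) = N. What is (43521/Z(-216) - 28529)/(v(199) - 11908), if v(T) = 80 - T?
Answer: 2068595/865944 ≈ 2.3888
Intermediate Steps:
(43521/Z(-216) - 28529)/(v(199) - 11908) = (43521/(-216) - 28529)/((80 - 1*199) - 11908) = (43521*(-1/216) - 28529)/((80 - 199) - 11908) = (-14507/72 - 28529)/(-119 - 11908) = -2068595/72/(-12027) = -2068595/72*(-1/12027) = 2068595/865944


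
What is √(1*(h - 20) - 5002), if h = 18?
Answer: 6*I*√139 ≈ 70.739*I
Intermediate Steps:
√(1*(h - 20) - 5002) = √(1*(18 - 20) - 5002) = √(1*(-2) - 5002) = √(-2 - 5002) = √(-5004) = 6*I*√139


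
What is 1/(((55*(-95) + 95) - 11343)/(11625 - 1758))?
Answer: -3289/5491 ≈ -0.59898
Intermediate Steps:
1/(((55*(-95) + 95) - 11343)/(11625 - 1758)) = 1/(((-5225 + 95) - 11343)/9867) = 1/((-5130 - 11343)*(1/9867)) = 1/(-16473*1/9867) = 1/(-5491/3289) = -3289/5491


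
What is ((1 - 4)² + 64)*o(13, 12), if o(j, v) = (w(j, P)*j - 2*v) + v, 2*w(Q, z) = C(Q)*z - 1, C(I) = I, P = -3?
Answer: -19856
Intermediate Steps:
w(Q, z) = -½ + Q*z/2 (w(Q, z) = (Q*z - 1)/2 = (-1 + Q*z)/2 = -½ + Q*z/2)
o(j, v) = -v + j*(-½ - 3*j/2) (o(j, v) = ((-½ + (½)*j*(-3))*j - 2*v) + v = ((-½ - 3*j/2)*j - 2*v) + v = (j*(-½ - 3*j/2) - 2*v) + v = (-2*v + j*(-½ - 3*j/2)) + v = -v + j*(-½ - 3*j/2))
((1 - 4)² + 64)*o(13, 12) = ((1 - 4)² + 64)*(-1*12 - ½*13*(1 + 3*13)) = ((-3)² + 64)*(-12 - ½*13*(1 + 39)) = (9 + 64)*(-12 - ½*13*40) = 73*(-12 - 260) = 73*(-272) = -19856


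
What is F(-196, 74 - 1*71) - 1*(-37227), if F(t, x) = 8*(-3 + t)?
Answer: 35635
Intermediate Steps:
F(t, x) = -24 + 8*t
F(-196, 74 - 1*71) - 1*(-37227) = (-24 + 8*(-196)) - 1*(-37227) = (-24 - 1568) + 37227 = -1592 + 37227 = 35635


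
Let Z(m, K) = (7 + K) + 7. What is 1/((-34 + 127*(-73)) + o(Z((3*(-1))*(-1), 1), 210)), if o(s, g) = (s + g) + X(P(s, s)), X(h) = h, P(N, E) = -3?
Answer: -1/9083 ≈ -0.00011010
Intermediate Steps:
Z(m, K) = 14 + K
o(s, g) = -3 + g + s (o(s, g) = (s + g) - 3 = (g + s) - 3 = -3 + g + s)
1/((-34 + 127*(-73)) + o(Z((3*(-1))*(-1), 1), 210)) = 1/((-34 + 127*(-73)) + (-3 + 210 + (14 + 1))) = 1/((-34 - 9271) + (-3 + 210 + 15)) = 1/(-9305 + 222) = 1/(-9083) = -1/9083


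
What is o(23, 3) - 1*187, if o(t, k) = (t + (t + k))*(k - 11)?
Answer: -579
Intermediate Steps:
o(t, k) = (-11 + k)*(k + 2*t) (o(t, k) = (t + (k + t))*(-11 + k) = (k + 2*t)*(-11 + k) = (-11 + k)*(k + 2*t))
o(23, 3) - 1*187 = (3² - 22*23 - 11*3 + 2*3*23) - 1*187 = (9 - 506 - 33 + 138) - 187 = -392 - 187 = -579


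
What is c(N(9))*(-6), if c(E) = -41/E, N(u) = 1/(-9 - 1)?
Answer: -2460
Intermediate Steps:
N(u) = -⅒ (N(u) = 1/(-10) = -⅒)
c(N(9))*(-6) = -41/(-⅒)*(-6) = -41*(-10)*(-6) = 410*(-6) = -2460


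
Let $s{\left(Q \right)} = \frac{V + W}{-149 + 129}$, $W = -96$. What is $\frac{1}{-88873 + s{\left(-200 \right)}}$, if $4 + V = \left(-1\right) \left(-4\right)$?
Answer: $- \frac{5}{444341} \approx -1.1253 \cdot 10^{-5}$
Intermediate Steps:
$V = 0$ ($V = -4 - -4 = -4 + 4 = 0$)
$s{\left(Q \right)} = \frac{24}{5}$ ($s{\left(Q \right)} = \frac{0 - 96}{-149 + 129} = - \frac{96}{-20} = \left(-96\right) \left(- \frac{1}{20}\right) = \frac{24}{5}$)
$\frac{1}{-88873 + s{\left(-200 \right)}} = \frac{1}{-88873 + \frac{24}{5}} = \frac{1}{- \frac{444341}{5}} = - \frac{5}{444341}$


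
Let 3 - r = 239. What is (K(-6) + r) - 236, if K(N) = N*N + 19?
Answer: -417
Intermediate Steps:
r = -236 (r = 3 - 1*239 = 3 - 239 = -236)
K(N) = 19 + N² (K(N) = N² + 19 = 19 + N²)
(K(-6) + r) - 236 = ((19 + (-6)²) - 236) - 236 = ((19 + 36) - 236) - 236 = (55 - 236) - 236 = -181 - 236 = -417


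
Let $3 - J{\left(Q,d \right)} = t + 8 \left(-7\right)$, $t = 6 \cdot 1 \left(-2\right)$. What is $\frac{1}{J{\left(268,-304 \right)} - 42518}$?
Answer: $- \frac{1}{42447} \approx -2.3559 \cdot 10^{-5}$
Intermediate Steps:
$t = -12$ ($t = 6 \left(-2\right) = -12$)
$J{\left(Q,d \right)} = 71$ ($J{\left(Q,d \right)} = 3 - \left(-12 + 8 \left(-7\right)\right) = 3 - \left(-12 - 56\right) = 3 - -68 = 3 + 68 = 71$)
$\frac{1}{J{\left(268,-304 \right)} - 42518} = \frac{1}{71 - 42518} = \frac{1}{-42447} = - \frac{1}{42447}$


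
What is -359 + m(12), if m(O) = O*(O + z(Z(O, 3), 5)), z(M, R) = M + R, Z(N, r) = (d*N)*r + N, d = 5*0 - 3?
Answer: -1307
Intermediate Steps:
d = -3 (d = 0 - 3 = -3)
Z(N, r) = N - 3*N*r (Z(N, r) = (-3*N)*r + N = -3*N*r + N = N - 3*N*r)
m(O) = O*(5 - 7*O) (m(O) = O*(O + (O*(1 - 3*3) + 5)) = O*(O + (O*(1 - 9) + 5)) = O*(O + (O*(-8) + 5)) = O*(O + (-8*O + 5)) = O*(O + (5 - 8*O)) = O*(5 - 7*O))
-359 + m(12) = -359 + 12*(5 - 7*12) = -359 + 12*(5 - 84) = -359 + 12*(-79) = -359 - 948 = -1307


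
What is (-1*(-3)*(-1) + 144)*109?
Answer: 15369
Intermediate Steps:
(-1*(-3)*(-1) + 144)*109 = (3*(-1) + 144)*109 = (-3 + 144)*109 = 141*109 = 15369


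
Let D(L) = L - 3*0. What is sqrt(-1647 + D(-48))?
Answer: I*sqrt(1695) ≈ 41.17*I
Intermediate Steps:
D(L) = L (D(L) = L + 0 = L)
sqrt(-1647 + D(-48)) = sqrt(-1647 - 48) = sqrt(-1695) = I*sqrt(1695)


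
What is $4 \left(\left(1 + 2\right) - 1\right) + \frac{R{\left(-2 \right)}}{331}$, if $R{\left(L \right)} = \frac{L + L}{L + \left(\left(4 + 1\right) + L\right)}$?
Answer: $\frac{2644}{331} \approx 7.9879$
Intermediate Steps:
$R{\left(L \right)} = \frac{2 L}{5 + 2 L}$ ($R{\left(L \right)} = \frac{2 L}{L + \left(5 + L\right)} = \frac{2 L}{5 + 2 L}$)
$4 \left(\left(1 + 2\right) - 1\right) + \frac{R{\left(-2 \right)}}{331} = 4 \left(\left(1 + 2\right) - 1\right) + \frac{2 \left(-2\right) \frac{1}{5 + 2 \left(-2\right)}}{331} = 4 \left(3 - 1\right) + 2 \left(-2\right) \frac{1}{5 - 4} \cdot \frac{1}{331} = 4 \cdot 2 + 2 \left(-2\right) 1^{-1} \cdot \frac{1}{331} = 8 + 2 \left(-2\right) 1 \cdot \frac{1}{331} = 8 - \frac{4}{331} = \frac{2644}{331}$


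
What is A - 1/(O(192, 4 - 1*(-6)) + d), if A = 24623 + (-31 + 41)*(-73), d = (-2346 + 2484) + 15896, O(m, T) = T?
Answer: 383339291/16044 ≈ 23893.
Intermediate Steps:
d = 16034 (d = 138 + 15896 = 16034)
A = 23893 (A = 24623 + 10*(-73) = 24623 - 730 = 23893)
A - 1/(O(192, 4 - 1*(-6)) + d) = 23893 - 1/((4 - 1*(-6)) + 16034) = 23893 - 1/((4 + 6) + 16034) = 23893 - 1/(10 + 16034) = 23893 - 1/16044 = 383339291/16044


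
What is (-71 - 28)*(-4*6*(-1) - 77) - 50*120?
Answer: -753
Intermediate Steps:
(-71 - 28)*(-4*6*(-1) - 77) - 50*120 = -99*(-24*(-1) - 77) - 6000 = -99*(24 - 77) - 6000 = -99*(-53) - 6000 = 5247 - 6000 = -753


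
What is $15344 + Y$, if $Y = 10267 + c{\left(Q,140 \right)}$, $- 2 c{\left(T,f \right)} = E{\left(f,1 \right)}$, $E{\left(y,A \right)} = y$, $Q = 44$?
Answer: $25541$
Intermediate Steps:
$c{\left(T,f \right)} = - \frac{f}{2}$
$Y = 10197$ ($Y = 10267 - 70 = 10197$)
$15344 + Y = 15344 + 10197 = 25541$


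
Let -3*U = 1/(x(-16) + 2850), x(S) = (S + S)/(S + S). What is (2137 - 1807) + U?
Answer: 2822489/8553 ≈ 330.00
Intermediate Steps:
x(S) = 1 (x(S) = (2*S)/((2*S)) = (2*S)*(1/(2*S)) = 1)
U = -1/8553 (U = -1/(3*(1 + 2850)) = -1/3/2851 = -1/3*1/2851 = -1/8553 ≈ -0.00011692)
(2137 - 1807) + U = (2137 - 1807) - 1/8553 = 330 - 1/8553 = 2822489/8553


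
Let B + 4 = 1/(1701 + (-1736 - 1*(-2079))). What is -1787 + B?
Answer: -3660803/2044 ≈ -1791.0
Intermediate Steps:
B = -8175/2044 (B = -4 + 1/(1701 + (-1736 - 1*(-2079))) = -4 + 1/(1701 + (-1736 + 2079)) = -4 + 1/(1701 + 343) = -4 + 1/2044 = -8175/2044 ≈ -3.9995)
-1787 + B = -1787 - 8175/2044 = -3660803/2044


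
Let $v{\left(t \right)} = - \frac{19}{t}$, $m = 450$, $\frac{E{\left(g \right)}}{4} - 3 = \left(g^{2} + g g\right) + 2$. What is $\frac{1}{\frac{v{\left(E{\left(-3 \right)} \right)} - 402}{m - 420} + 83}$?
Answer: $\frac{2760}{192077} \approx 0.014369$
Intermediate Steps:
$E{\left(g \right)} = 20 + 8 g^{2}$ ($E{\left(g \right)} = 12 + 4 \left(\left(g^{2} + g g\right) + 2\right) = 12 + 4 \left(\left(g^{2} + g^{2}\right) + 2\right) = 12 + 4 \left(2 g^{2} + 2\right) = 12 + 4 \left(2 + 2 g^{2}\right) = 12 + \left(8 + 8 g^{2}\right) = 20 + 8 g^{2}$)
$\frac{1}{\frac{v{\left(E{\left(-3 \right)} \right)} - 402}{m - 420} + 83} = \frac{1}{\frac{- \frac{19}{20 + 8 \left(-3\right)^{2}} - 402}{450 - 420} + 83} = \frac{1}{\frac{- \frac{19}{20 + 8 \cdot 9} - 402}{30} + 83} = \frac{1}{\left(- \frac{19}{20 + 72} - 402\right) \frac{1}{30} + 83} = \frac{1}{\left(- \frac{19}{92} - 402\right) \frac{1}{30} + 83} = \frac{1}{\left(- \frac{37003}{92}\right) \frac{1}{30} + 83} = \frac{1}{- \frac{37003}{2760} + 83} = \frac{1}{\frac{192077}{2760}} = \frac{2760}{192077}$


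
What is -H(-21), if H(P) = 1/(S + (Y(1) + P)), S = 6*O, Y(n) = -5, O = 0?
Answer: 1/26 ≈ 0.038462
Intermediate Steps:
S = 0 (S = 6*0 = 0)
H(P) = 1/(-5 + P) (H(P) = 1/(0 + (-5 + P)) = 1/(-5 + P))
-H(-21) = -1/(-5 - 21) = -1/(-26) = -1*(-1/26) = 1/26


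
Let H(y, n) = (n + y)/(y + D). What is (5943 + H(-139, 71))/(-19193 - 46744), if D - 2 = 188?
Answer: -575/6381 ≈ -0.090111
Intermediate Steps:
D = 190 (D = 2 + 188 = 190)
H(y, n) = (n + y)/(190 + y) (H(y, n) = (n + y)/(y + 190) = (n + y)/(190 + y))
(5943 + H(-139, 71))/(-19193 - 46744) = (5943 + (71 - 139)/(190 - 139))/(-19193 - 46744) = (5943 - 68/51)/(-65937) = (5943 + (1/51)*(-68))*(-1/65937) = (5943 - 4/3)*(-1/65937) = (17825/3)*(-1/65937) = -575/6381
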